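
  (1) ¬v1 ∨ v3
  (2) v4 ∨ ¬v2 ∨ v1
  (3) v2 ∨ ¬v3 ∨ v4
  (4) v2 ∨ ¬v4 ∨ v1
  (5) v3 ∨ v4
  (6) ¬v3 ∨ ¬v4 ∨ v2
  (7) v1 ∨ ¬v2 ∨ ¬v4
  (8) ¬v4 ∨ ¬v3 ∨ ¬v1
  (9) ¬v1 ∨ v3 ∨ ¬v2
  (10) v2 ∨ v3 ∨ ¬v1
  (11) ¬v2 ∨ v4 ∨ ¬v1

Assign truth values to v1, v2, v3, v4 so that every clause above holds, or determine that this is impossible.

UNSATISFIABLE

Suppose v1 = False.
Suppose v4 = True.
The clause (v2) is unit, so v2 = True.
Now (¬v2) is unsatisfied and unit — conflict.
Undo v4 and try v4 = False.
The clause (¬v2) is unit, so v2 = False.
The clause (¬v3) is unit, so v3 = False.
Now (v3) is unsatisfied and unit — conflict.
Both values of v4 lead to a conflict.
Undo v1 and try v1 = True.
The clause (v3) is unit, so v3 = True.
The clause (¬v4) is unit, so v4 = False.
The clause (v2) is unit, so v2 = True.
Now (¬v2) is unsatisfied and unit — conflict.
Both values of v1 lead to a conflict.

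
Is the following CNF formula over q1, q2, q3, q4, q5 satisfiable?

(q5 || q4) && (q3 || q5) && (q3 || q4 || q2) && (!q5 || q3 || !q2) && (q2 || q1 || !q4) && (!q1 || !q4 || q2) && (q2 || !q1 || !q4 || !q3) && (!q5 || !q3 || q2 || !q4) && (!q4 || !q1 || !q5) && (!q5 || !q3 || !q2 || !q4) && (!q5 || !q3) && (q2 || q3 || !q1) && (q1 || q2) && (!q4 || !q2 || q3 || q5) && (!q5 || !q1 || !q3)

Branch on q5: set q5 = false.
(q4) alone gives q4 = true.
(q3) alone gives q3 = true.
Branch on q2: set q2 = true.
Every clause is now satisfied; q1 is unconstrained.
A satisfying assignment: q1 ↦ false,  q2 ↦ true,  q3 ↦ true,  q4 ↦ true,  q5 ↦ false.

Yes, satisfiable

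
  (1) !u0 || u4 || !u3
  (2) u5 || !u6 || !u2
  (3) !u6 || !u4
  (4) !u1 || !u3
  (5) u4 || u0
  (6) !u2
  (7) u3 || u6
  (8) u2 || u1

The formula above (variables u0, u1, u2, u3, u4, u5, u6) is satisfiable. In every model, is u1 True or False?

Suppose u1 = false.
The clause (!u2) is unit, so u2 = false.
That conflicts with the unit clause (u2).
So every satisfying assignment has u1 = True.

True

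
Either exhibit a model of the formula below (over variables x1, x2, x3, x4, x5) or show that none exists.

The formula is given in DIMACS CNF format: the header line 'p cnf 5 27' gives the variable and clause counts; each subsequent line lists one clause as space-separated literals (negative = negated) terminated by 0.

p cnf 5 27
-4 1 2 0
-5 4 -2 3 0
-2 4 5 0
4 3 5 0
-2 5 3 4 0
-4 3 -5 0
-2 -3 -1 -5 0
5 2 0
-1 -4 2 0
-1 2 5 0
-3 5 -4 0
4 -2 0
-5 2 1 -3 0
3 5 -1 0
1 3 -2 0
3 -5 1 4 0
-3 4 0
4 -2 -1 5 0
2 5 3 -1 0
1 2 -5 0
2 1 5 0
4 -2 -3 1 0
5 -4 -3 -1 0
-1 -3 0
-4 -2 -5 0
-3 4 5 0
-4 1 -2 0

x1=True, x2=False, x3=False, x4=False, x5=True

Case x5 = True:
Case x4 = False:
(¬x2) alone gives x2 = False.
(¬x3) alone gives x3 = False.
(x1) alone gives x1 = True.
Every clause now holds.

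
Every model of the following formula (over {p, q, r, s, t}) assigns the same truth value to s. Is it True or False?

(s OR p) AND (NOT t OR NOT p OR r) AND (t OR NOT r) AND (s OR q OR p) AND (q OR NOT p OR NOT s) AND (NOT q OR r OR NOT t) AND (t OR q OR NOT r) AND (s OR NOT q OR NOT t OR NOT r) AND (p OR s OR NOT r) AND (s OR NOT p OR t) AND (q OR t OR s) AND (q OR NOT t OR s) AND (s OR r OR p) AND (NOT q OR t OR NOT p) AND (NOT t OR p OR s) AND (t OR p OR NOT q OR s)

True

Suppose s = false.
Unit clause (p) forces p = true.
Unit clause (t) forces t = true.
Unit clause (r) forces r = true.
Unit clause (NOT q) forces q = false.
Now (q) is unsatisfied and unit — conflict.
So every satisfying assignment has s = True.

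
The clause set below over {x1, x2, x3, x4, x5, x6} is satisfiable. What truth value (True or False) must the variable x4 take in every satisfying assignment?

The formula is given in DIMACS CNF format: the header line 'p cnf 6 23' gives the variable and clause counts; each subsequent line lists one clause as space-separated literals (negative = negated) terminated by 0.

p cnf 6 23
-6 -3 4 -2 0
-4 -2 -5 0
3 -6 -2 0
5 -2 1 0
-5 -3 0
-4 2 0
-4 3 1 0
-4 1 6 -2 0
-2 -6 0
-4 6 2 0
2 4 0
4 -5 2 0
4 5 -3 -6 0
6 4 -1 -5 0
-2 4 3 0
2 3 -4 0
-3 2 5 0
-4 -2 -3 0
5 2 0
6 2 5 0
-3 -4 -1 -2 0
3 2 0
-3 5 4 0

Suppose x4 = False.
From the singleton clause (x2), x2 = True.
From the singleton clause (¬x6), x6 = False.
From the singleton clause (x3), x3 = True.
From the singleton clause (¬x5), x5 = False.
But (x5) is also a unit clause — contradiction.
So every satisfying assignment has x4 = True.

True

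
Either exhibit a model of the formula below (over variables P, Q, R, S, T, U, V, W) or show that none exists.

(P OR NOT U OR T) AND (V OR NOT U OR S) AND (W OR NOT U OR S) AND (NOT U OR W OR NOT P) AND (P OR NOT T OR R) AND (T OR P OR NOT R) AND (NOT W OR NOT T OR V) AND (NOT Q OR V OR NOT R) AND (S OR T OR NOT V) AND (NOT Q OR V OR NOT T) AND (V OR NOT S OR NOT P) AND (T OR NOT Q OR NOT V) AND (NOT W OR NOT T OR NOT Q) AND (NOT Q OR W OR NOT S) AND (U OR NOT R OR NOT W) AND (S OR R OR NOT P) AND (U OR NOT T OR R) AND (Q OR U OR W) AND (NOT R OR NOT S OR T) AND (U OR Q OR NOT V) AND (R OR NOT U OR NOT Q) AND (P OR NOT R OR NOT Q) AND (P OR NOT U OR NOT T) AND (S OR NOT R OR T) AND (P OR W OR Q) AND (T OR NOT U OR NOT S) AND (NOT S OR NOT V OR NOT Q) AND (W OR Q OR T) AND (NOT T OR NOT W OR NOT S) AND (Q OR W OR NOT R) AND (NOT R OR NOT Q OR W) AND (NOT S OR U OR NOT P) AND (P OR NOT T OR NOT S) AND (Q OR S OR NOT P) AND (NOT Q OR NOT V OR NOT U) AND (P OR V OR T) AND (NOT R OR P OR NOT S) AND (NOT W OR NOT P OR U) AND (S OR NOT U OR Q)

UNSATISFIABLE

Try P = true.
Try U = false.
From the singleton clause (NOT S), S = false.
From the singleton clause (R), R = true.
From the singleton clause (NOT W), W = false.
From the singleton clause (Q), Q = true.
But (NOT Q) is also a unit clause — contradiction.
Undo U and try U = true.
From the singleton clause (W), W = true.
Try V = true.
From the singleton clause (NOT Q), Q = false.
From the singleton clause (S), S = true.
From the singleton clause (T), T = true.
But (NOT T) is also a unit clause — contradiction.
Undo V and try V = false.
From the singleton clause (S), S = true.
But (NOT S) is also a unit clause — contradiction.
Both values of V lead to a conflict.
Both values of U lead to a conflict.
Undo P and try P = false.
Try U = false.
Try T = false.
From the singleton clause (NOT R), R = false.
From the singleton clause (V), V = true.
From the singleton clause (S), S = true.
From the singleton clause (NOT Q), Q = false.
But (Q) is also a unit clause — contradiction.
Undo T and try T = true.
From the singleton clause (R), R = true.
From the singleton clause (NOT W), W = false.
From the singleton clause (Q), Q = true.
But (NOT Q) is also a unit clause — contradiction.
Both values of T lead to a conflict.
Undo U and try U = true.
From the singleton clause (T), T = true.
But (NOT T) is also a unit clause — contradiction.
Both values of U lead to a conflict.
Both values of P lead to a conflict.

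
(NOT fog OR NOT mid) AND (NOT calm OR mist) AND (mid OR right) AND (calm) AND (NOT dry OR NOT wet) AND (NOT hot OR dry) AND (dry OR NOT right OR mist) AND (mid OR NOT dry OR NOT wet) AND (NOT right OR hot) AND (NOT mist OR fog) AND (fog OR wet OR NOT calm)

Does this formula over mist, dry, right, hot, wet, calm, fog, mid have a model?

Satisfiable

From the singleton clause (calm), calm = true.
From the singleton clause (mist), mist = true.
From the singleton clause (fog), fog = true.
From the singleton clause (NOT mid), mid = false.
From the singleton clause (right), right = true.
From the singleton clause (hot), hot = true.
From the singleton clause (dry), dry = true.
From the singleton clause (NOT wet), wet = false.
This assignment satisfies each clause.
A satisfying assignment: mist ↦ true; dry ↦ true; right ↦ true; hot ↦ true; wet ↦ false; calm ↦ true; fog ↦ true; mid ↦ false.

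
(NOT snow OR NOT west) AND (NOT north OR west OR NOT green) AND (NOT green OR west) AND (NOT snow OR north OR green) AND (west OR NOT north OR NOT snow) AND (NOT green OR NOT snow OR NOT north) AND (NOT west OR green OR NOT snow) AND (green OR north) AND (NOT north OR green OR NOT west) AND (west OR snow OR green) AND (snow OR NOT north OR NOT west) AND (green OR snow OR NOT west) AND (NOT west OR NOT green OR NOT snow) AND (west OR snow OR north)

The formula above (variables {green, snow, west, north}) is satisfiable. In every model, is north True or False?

Suppose north = true.
Case snow = false:
(NOT west) alone gives west = false.
(NOT green) alone gives green = false.
Now (green) is unsatisfied and unit — conflict.
Undo snow and try snow = true.
(NOT west) alone gives west = false.
Now (west) is unsatisfied and unit — conflict.
Neither snow = true nor snow = false works.
So every satisfying assignment has north = False.

False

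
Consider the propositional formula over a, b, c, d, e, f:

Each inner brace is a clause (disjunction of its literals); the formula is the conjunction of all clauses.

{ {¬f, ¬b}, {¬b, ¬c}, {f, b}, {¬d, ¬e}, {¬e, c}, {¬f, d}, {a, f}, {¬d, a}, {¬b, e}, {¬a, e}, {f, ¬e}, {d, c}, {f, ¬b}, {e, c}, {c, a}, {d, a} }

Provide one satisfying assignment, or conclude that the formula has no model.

UNSATISFIABLE

Suppose f = False.
(b) alone gives b = True.
But (¬b) is also a unit clause — contradiction.
That branch fails; take f = True instead.
(¬b) alone gives b = False.
(d) alone gives d = True.
(¬e) alone gives e = False.
(a) alone gives a = True.
But (¬a) is also a unit clause — contradiction.
Both values of f lead to a conflict.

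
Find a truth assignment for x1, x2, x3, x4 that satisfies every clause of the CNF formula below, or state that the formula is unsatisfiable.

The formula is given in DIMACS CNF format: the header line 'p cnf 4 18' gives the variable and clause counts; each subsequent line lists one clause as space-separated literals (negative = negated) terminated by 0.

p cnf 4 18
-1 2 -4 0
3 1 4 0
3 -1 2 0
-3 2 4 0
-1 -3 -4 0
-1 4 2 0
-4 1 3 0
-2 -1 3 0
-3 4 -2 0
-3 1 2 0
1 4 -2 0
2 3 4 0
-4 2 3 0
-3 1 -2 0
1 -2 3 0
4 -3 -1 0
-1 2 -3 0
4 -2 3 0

UNSATISFIABLE

Case x1 = False:
Case x3 = True:
From the singleton clause (x2), x2 = True.
But (¬x2) is also a unit clause — contradiction.
Backtrack on x3: now try x3 = False.
From the singleton clause (x4), x4 = True.
But (¬x4) is also a unit clause — contradiction.
Neither x3 = True nor x3 = False works.
Backtrack on x1: now try x1 = True.
Case x2 = True:
From the singleton clause (x3), x3 = True.
From the singleton clause (¬x4), x4 = False.
But (x4) is also a unit clause — contradiction.
Backtrack on x2: now try x2 = False.
From the singleton clause (¬x4), x4 = False.
But (x4) is also a unit clause — contradiction.
Neither x2 = True nor x2 = False works.
Neither x1 = True nor x1 = False works.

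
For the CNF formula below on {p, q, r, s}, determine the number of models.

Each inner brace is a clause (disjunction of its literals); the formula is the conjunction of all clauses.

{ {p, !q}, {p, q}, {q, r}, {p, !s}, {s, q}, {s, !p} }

There are 2^4 = 16 truth assignments over (p, q, r, s).
Check each against the 6 clauses (columns in the order p, q, r, s):
  F F F F  ✗ fails (p || q)
  F F F T  ✗ fails (p || q)
  F F T F  ✗ fails (p || q)
  F F T T  ✗ fails (p || q)
  F T F F  ✗ fails (p || !q)
  F T F T  ✗ fails (p || !q)
  F T T F  ✗ fails (p || !q)
  F T T T  ✗ fails (p || !q)
  T F F F  ✗ fails (q || r)
  T F F T  ✗ fails (q || r)
  T F T F  ✗ fails (s || q)
  T F T T  ✓ satisfies all
  T T F F  ✗ fails (s || !p)
  T T F T  ✓ satisfies all
  T T T F  ✗ fails (s || !p)
  T T T T  ✓ satisfies all
3 of the 16 rows are models.

3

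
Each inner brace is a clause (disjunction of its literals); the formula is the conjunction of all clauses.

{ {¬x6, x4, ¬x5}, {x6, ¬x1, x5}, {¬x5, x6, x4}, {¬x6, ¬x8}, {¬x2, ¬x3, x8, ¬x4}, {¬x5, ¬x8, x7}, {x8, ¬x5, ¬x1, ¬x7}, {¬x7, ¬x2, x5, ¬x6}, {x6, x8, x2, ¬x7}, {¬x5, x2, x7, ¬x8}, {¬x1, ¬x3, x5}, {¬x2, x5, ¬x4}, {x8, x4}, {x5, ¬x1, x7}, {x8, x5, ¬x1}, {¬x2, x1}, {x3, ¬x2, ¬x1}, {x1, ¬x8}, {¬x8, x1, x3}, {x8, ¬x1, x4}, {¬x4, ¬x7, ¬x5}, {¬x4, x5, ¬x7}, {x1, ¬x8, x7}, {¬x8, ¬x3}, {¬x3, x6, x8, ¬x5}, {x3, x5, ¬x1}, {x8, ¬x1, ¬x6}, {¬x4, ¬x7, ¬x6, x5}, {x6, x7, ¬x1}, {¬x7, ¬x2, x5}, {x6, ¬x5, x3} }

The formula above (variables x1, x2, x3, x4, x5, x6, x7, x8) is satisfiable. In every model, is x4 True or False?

Suppose x4 = False.
From the singleton clause (x8), x8 = True.
From the singleton clause (¬x6), x6 = False.
From the singleton clause (¬x5), x5 = False.
From the singleton clause (¬x1), x1 = False.
But (x1) is also a unit clause — contradiction.
So every satisfying assignment has x4 = True.

True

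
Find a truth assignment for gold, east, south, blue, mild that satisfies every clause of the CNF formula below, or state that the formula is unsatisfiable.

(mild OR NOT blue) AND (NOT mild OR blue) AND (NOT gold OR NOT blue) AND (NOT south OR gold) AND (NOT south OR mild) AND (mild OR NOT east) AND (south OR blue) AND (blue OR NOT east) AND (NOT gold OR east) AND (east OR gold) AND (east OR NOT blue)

Suppose mild = true.
The clause (blue) is unit, so blue = true.
The clause (NOT gold) is unit, so gold = false.
The clause (NOT south) is unit, so south = false.
The clause (east) is unit, so east = true.
Every clause now holds.

gold: false,  east: true,  south: false,  blue: true,  mild: true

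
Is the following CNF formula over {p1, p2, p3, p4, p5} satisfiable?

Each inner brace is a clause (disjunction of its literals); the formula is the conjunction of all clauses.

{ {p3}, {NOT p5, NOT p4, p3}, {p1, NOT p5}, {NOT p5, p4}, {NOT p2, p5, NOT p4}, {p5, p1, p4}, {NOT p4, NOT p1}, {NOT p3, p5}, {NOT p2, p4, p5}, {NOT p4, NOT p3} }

From the singleton clause (p3), p3 = true.
From the singleton clause (p5), p5 = true.
From the singleton clause (p1), p1 = true.
From the singleton clause (p4), p4 = true.
That conflicts with the unit clause (NOT p4).
No assignment satisfies every clause.

Unsatisfiable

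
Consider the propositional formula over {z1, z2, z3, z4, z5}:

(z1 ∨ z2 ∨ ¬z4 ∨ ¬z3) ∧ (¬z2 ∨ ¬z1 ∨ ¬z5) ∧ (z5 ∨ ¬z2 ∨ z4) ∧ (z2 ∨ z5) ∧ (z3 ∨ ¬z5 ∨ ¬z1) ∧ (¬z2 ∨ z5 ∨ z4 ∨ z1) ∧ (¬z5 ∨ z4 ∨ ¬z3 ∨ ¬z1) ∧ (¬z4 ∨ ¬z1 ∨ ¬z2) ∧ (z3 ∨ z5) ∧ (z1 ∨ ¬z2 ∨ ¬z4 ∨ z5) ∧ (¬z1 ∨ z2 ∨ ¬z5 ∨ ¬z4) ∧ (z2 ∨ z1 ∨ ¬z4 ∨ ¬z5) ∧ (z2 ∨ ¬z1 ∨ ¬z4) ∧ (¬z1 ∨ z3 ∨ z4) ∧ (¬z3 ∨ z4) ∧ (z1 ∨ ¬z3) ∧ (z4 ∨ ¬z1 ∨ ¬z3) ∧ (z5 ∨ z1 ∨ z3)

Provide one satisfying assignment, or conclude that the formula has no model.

Case z2 = True:
Case z1 = False:
The clause (¬z3) is unit, so z3 = False.
The clause (z5) is unit, so z5 = True.
Every clause is now satisfied; z4 is unconstrained.

z1=False, z2=True, z3=False, z4=False, z5=True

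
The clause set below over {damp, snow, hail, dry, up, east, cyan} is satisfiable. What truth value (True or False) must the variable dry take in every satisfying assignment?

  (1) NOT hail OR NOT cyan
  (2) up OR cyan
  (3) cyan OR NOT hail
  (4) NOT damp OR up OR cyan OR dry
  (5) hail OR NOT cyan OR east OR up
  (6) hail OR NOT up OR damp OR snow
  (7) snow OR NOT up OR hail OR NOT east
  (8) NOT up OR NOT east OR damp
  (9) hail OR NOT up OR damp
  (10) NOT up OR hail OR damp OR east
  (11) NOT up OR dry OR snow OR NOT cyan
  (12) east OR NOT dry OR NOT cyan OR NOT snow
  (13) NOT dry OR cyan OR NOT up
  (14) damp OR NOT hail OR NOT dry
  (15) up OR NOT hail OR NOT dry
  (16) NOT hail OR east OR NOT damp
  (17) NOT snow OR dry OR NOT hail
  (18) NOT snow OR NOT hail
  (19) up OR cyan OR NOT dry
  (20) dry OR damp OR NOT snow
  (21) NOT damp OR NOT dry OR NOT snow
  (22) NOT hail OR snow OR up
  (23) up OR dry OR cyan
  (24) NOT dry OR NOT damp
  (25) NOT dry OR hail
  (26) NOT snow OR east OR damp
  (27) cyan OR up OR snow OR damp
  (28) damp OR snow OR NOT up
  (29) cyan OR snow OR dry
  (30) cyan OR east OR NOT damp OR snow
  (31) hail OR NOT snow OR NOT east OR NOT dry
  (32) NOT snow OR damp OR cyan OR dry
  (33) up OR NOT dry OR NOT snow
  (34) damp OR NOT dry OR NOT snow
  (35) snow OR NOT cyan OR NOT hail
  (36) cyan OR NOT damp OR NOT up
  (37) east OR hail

Suppose dry = true.
From the singleton clause (NOT damp), damp = false.
From the singleton clause (NOT hail), hail = false.
Now (hail) is unsatisfied and unit — conflict.
So every satisfying assignment has dry = False.

False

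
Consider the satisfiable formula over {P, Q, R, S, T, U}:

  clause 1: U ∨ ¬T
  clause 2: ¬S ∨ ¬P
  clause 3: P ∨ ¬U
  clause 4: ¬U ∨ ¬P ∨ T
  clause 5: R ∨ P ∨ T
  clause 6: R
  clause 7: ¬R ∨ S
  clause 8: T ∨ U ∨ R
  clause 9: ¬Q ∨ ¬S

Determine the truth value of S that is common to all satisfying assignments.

Suppose S = False.
Unit clause (R) forces R = True.
That conflicts with the unit clause (¬R).
So every satisfying assignment has S = True.

True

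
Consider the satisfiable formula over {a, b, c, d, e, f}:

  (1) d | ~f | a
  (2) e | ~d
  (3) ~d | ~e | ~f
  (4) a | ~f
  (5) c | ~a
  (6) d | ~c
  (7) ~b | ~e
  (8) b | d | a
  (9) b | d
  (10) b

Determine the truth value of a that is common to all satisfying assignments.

Suppose a = 1.
From the singleton clause (c), c = 1.
From the singleton clause (d), d = 1.
From the singleton clause (e), e = 1.
From the singleton clause (~f), f = 0.
From the singleton clause (~b), b = 0.
Now (b) is unsatisfied and unit — conflict.
So every satisfying assignment has a = False.

False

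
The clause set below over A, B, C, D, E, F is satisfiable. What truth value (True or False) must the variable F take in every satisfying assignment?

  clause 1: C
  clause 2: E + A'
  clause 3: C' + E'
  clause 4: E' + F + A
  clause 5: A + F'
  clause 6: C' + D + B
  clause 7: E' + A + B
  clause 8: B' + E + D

Suppose F = 1.
(C) alone gives C = 1.
(E') alone gives E = 0.
(A') alone gives A = 0.
But (A) is also a unit clause — contradiction.
So every satisfying assignment has F = False.

False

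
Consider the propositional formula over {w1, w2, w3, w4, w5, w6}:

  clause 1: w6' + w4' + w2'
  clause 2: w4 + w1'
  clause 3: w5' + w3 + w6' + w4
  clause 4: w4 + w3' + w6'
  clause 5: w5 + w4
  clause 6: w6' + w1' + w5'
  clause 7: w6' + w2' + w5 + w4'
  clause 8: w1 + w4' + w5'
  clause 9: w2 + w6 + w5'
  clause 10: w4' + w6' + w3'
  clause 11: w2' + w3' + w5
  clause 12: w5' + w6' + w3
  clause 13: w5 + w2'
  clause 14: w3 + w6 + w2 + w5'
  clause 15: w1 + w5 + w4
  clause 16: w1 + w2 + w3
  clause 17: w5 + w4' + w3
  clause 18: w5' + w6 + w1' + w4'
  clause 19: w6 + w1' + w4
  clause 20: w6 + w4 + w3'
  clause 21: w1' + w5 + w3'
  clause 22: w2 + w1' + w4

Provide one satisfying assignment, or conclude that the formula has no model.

Try w4 = 0.
From the singleton clause (w1'), w1 = 0.
From the singleton clause (w5), w5 = 1.
Try w3 = 0.
From the singleton clause (w6'), w6 = 0.
From the singleton clause (w2), w2 = 1.
Every clause now holds.

w1: 0,  w2: 1,  w3: 0,  w4: 0,  w5: 1,  w6: 0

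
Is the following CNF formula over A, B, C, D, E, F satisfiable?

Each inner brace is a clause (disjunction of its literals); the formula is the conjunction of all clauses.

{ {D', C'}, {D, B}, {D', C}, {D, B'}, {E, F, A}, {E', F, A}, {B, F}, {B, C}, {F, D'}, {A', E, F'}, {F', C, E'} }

No, unsatisfiable

Branch on D: set D = 0.
From the singleton clause (B), B = 1.
Now (B') is unsatisfied and unit — conflict.
Undo D and try D = 1.
From the singleton clause (C'), C = 0.
Now (C) is unsatisfied and unit — conflict.
Both values of D lead to a conflict.
No assignment satisfies every clause.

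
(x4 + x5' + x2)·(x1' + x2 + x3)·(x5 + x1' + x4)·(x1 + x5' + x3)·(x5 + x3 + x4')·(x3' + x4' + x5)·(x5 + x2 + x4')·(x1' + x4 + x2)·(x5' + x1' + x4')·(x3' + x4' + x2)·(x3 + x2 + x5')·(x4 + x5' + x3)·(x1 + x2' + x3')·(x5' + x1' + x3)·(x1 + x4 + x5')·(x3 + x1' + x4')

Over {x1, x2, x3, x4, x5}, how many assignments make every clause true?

There are 2^5 = 32 truth assignments over (x1, x2, x3, x4, x5).
Split on x5. With x5 = 1, the clauses containing x5 are satisfied and x5' drops from the rest; 1 of the 2^4 = 16 assignments to the other variables satisfy what remains.
With x5 = 0, by the same count on the reduced clause set, 3 assignments work.
(One model: x1=F, x2=F, x3=F, x4=F, x5=F.)
Total: 1 + 3 = 4.

4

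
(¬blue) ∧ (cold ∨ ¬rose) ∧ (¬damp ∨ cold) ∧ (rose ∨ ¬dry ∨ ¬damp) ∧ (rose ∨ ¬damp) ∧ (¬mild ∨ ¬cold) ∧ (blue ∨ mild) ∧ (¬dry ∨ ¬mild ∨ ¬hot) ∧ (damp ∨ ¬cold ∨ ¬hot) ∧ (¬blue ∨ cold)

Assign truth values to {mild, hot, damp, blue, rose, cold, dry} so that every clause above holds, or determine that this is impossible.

mild: True,  hot: False,  damp: False,  blue: False,  rose: False,  cold: False,  dry: False

From the singleton clause (¬blue), blue = False.
From the singleton clause (mild), mild = True.
From the singleton clause (¬cold), cold = False.
From the singleton clause (¬rose), rose = False.
From the singleton clause (¬damp), damp = False.
Branch on dry: set dry = False.
Every clause is now satisfied; hot is unconstrained.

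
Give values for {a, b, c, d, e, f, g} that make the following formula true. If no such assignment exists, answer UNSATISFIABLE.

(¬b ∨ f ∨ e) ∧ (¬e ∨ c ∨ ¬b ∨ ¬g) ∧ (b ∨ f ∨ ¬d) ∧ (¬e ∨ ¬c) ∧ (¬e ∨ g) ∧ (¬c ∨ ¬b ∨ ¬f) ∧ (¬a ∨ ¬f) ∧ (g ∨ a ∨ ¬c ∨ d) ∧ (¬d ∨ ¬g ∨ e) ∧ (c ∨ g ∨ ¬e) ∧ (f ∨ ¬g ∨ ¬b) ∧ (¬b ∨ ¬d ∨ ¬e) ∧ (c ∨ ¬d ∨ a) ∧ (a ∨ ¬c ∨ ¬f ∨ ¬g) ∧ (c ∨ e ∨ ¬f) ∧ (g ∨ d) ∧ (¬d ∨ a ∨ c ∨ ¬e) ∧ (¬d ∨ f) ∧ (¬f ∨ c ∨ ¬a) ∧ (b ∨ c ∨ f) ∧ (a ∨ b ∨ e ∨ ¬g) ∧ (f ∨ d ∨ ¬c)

a: False; b: False; c: True; d: True; e: False; f: True; g: False

Try e = False.
Try b = False.
Try f = True.
(¬a) alone gives a = False.
(c) alone gives c = True.
(¬g) alone gives g = False.
(d) alone gives d = True.
Every clause now holds.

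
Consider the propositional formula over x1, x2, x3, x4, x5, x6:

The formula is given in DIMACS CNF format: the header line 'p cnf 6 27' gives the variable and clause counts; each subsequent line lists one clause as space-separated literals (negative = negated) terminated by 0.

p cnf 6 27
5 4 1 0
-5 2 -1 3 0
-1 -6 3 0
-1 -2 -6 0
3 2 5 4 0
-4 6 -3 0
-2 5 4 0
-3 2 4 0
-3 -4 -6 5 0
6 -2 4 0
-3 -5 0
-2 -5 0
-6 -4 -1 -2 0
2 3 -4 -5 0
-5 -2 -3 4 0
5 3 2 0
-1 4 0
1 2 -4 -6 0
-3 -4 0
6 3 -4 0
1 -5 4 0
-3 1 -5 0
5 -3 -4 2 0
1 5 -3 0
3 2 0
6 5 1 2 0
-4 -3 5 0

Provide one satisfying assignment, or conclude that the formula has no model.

Case x3 = False:
From the singleton clause (x2), x2 = True.
From the singleton clause (¬x5), x5 = False.
From the singleton clause (x4), x4 = True.
From the singleton clause (x6), x6 = True.
From the singleton clause (¬x1), x1 = False.
This assignment satisfies each clause.

x1: False,  x2: True,  x3: False,  x4: True,  x5: False,  x6: True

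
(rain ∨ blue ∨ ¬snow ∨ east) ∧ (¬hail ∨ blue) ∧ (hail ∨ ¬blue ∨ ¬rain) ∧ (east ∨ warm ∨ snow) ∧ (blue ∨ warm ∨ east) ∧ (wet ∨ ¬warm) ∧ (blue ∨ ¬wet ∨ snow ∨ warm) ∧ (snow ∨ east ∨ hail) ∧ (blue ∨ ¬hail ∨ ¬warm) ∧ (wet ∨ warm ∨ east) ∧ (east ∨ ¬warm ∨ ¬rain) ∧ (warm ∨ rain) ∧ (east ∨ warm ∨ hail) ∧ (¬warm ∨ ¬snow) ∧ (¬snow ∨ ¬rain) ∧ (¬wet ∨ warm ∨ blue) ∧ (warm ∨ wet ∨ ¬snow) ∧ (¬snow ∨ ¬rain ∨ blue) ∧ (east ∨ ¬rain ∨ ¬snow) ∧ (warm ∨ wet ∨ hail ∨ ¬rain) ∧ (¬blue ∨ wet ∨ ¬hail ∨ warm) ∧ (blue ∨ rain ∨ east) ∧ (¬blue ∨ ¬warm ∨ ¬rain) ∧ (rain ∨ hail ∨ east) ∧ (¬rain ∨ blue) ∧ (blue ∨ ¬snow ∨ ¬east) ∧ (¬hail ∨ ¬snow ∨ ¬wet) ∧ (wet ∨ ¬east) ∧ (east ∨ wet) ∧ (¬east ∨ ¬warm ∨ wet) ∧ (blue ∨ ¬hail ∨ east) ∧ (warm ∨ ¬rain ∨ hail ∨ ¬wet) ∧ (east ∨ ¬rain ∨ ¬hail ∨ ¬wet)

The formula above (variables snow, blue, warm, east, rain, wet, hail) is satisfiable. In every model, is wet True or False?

True

Suppose wet = False.
The clause (¬warm) is unit, so warm = False.
The clause (east) is unit, so east = True.
That conflicts with the unit clause (¬east).
So every satisfying assignment has wet = True.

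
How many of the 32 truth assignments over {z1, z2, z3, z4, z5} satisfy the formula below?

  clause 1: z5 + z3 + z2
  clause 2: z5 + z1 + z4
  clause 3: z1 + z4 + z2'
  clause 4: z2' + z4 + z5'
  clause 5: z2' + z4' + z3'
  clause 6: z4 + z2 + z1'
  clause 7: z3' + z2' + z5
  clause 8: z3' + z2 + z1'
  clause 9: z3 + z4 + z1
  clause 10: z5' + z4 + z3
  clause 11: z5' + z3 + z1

8

There are 2^5 = 32 truth assignments over (z1, z2, z3, z4, z5).
Split on z5. With z5 = 1, the clauses containing z5 are satisfied and z5' drops from the rest; 4 of the 2^4 = 16 assignments to the other variables satisfy what remains.
With z5 = 0, by the same count on the reduced clause set, 4 assignments work.
Total: 4 + 4 = 8.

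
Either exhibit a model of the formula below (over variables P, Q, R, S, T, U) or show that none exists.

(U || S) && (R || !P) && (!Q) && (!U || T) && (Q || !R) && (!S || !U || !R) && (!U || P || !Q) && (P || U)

P ↦ false, Q ↦ false, R ↦ false, S ↦ true, T ↦ true, U ↦ true

From the singleton clause (!Q), Q = false.
From the singleton clause (!R), R = false.
From the singleton clause (!P), P = false.
From the singleton clause (U), U = true.
From the singleton clause (T), T = true.
Every clause is now satisfied; S is unconstrained.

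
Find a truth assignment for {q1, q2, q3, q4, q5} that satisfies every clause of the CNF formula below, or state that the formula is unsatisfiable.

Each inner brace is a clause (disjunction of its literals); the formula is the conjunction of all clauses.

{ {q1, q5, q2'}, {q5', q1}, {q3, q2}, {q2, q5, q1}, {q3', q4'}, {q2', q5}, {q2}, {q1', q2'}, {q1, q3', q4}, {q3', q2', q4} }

The clause (q2) is unit, so q2 = 1.
The clause (q5) is unit, so q5 = 1.
The clause (q1) is unit, so q1 = 1.
But (q1') is also a unit clause — contradiction.

UNSATISFIABLE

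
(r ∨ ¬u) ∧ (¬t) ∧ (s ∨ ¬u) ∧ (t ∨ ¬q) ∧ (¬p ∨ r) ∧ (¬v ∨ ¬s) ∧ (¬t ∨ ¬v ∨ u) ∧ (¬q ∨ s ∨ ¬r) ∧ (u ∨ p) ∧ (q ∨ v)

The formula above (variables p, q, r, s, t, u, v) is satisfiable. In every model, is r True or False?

Suppose r = False.
The clause (¬u) is unit, so u = False.
The clause (¬t) is unit, so t = False.
The clause (¬q) is unit, so q = False.
The clause (¬p) is unit, so p = False.
That conflicts with the unit clause (p).
So every satisfying assignment has r = True.

True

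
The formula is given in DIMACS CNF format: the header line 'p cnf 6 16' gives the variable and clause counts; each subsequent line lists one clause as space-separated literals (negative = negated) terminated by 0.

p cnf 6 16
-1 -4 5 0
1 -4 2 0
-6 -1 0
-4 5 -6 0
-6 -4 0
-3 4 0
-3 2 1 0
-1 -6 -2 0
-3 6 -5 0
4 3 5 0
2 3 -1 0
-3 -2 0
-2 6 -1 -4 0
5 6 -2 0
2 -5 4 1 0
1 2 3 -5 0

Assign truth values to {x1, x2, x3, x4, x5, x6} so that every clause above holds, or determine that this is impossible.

Try x6 = False.
Try x3 = False.
Try x4 = False.
(x5) alone gives x5 = True.
Try x2 = True.
All clauses hold; x1 can take either value.

x1 ↦ False; x2 ↦ True; x3 ↦ False; x4 ↦ False; x5 ↦ True; x6 ↦ False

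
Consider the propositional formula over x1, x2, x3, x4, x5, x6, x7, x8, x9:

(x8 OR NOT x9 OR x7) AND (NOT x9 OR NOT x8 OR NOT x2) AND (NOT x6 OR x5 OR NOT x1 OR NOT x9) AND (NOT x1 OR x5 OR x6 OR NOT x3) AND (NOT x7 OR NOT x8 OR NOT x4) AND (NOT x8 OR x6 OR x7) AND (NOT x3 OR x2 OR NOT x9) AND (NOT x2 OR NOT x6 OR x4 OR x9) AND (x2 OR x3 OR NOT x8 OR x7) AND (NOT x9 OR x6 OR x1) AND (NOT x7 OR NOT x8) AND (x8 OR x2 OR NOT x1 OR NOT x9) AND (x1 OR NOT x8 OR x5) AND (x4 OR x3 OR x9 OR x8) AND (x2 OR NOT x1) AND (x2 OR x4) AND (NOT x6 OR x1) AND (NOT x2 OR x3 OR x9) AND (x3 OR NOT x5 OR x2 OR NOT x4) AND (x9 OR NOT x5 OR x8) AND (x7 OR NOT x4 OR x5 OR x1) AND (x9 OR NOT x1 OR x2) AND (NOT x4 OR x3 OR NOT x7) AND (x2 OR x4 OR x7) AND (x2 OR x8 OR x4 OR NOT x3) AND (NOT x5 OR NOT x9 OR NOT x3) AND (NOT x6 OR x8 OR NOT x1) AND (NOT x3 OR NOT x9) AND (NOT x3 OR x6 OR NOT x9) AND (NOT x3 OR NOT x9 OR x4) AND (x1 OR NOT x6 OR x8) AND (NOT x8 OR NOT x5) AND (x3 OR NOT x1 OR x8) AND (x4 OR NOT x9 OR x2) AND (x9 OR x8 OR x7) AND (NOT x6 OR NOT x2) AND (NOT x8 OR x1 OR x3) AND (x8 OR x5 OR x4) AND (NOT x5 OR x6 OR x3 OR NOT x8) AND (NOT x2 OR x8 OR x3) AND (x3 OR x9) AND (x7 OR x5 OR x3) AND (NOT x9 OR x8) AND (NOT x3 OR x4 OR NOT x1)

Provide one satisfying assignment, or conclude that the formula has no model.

Try x7 = true.
Unit clause (NOT x8) forces x8 = false.
Unit clause (NOT x9) forces x9 = false.
Unit clause (NOT x5) forces x5 = false.
Unit clause (x4) forces x4 = true.
Unit clause (x3) forces x3 = true.
Try x1 = false.
Unit clause (NOT x6) forces x6 = false.
No clause remains; x2 is free.

x1 ↦ false, x2 ↦ true, x3 ↦ true, x4 ↦ true, x5 ↦ false, x6 ↦ false, x7 ↦ true, x8 ↦ false, x9 ↦ false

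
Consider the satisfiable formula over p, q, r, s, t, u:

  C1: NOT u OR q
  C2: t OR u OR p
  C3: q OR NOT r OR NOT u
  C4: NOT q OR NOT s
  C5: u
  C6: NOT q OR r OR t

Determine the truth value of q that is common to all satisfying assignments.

Suppose q = false.
(NOT u) alone gives u = false.
That conflicts with the unit clause (u).
So every satisfying assignment has q = True.

True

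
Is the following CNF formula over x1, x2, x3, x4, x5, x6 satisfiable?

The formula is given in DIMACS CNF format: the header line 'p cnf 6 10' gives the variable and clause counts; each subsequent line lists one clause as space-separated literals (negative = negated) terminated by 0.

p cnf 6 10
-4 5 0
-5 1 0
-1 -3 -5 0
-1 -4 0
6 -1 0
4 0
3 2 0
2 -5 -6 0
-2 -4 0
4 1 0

Unsatisfiable

(x4) alone gives x4 = True.
(x5) alone gives x5 = True.
(x1) alone gives x1 = True.
But (¬x1) is also a unit clause — contradiction.
No assignment satisfies every clause.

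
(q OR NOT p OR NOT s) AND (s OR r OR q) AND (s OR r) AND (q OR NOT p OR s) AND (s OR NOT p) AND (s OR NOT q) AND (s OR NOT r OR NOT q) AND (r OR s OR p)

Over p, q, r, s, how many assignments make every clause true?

7

There are 2^4 = 16 truth assignments over (p, q, r, s).
Check each against the 8 clauses (columns in the order p, q, r, s):
  F F F F  ✗ fails (s OR r OR q)
  F F F T  ✓ satisfies all
  F F T F  ✓ satisfies all
  F F T T  ✓ satisfies all
  F T F F  ✗ fails (s OR r)
  F T F T  ✓ satisfies all
  F T T F  ✗ fails (s OR NOT q)
  F T T T  ✓ satisfies all
  T F F F  ✗ fails (s OR r OR q)
  T F F T  ✗ fails (q OR NOT p OR NOT s)
  T F T F  ✗ fails (q OR NOT p OR s)
  T F T T  ✗ fails (q OR NOT p OR NOT s)
  T T F F  ✗ fails (s OR r)
  T T F T  ✓ satisfies all
  T T T F  ✗ fails (s OR NOT p)
  T T T T  ✓ satisfies all
7 of the 16 rows are models.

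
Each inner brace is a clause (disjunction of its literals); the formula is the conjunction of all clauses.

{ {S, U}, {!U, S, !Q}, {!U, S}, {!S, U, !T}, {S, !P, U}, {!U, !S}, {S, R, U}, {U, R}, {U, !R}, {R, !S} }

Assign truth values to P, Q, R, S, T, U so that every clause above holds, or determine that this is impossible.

Try S = true.
From the singleton clause (!U), U = false.
From the singleton clause (!T), T = false.
From the singleton clause (R), R = true.
That conflicts with the unit clause (!R).
Backtrack on S: now try S = false.
From the singleton clause (U), U = true.
That conflicts with the unit clause (!U).
Both values of S lead to a conflict.

UNSATISFIABLE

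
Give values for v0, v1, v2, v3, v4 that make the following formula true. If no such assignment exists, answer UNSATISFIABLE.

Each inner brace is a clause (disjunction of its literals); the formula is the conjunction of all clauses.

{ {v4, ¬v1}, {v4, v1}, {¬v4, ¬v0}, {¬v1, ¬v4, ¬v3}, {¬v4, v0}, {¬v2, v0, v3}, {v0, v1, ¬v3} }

UNSATISFIABLE

Branch on v4: set v4 = True.
From the singleton clause (¬v0), v0 = False.
That conflicts with the unit clause (v0).
Backtrack on v4: now try v4 = False.
From the singleton clause (¬v1), v1 = False.
That conflicts with the unit clause (v1).
Both values of v4 lead to a conflict.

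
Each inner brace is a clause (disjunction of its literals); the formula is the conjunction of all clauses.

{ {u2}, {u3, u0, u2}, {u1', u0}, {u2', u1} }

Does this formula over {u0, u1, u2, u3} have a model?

The clause (u2) is unit, so u2 = 1.
The clause (u1) is unit, so u1 = 1.
The clause (u0) is unit, so u0 = 1.
No clause remains; u3 is free.
A satisfying assignment: u0: 1; u1: 1; u2: 1; u3: 0.

Yes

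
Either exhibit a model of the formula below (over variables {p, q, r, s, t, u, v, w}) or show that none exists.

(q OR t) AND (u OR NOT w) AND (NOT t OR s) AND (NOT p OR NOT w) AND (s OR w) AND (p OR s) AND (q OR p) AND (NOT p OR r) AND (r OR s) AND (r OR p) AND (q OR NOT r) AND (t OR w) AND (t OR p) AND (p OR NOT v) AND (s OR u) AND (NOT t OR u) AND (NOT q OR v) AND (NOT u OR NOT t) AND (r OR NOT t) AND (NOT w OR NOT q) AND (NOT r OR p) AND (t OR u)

UNSATISFIABLE

Suppose q = true.
Unit clause (v) forces v = true.
Unit clause (p) forces p = true.
Unit clause (NOT w) forces w = false.
Unit clause (s) forces s = true.
Unit clause (r) forces r = true.
Unit clause (t) forces t = true.
Unit clause (u) forces u = true.
Now (NOT u) is unsatisfied and unit — conflict.
Backtrack on q: now try q = false.
Unit clause (t) forces t = true.
Unit clause (s) forces s = true.
Unit clause (p) forces p = true.
Unit clause (NOT w) forces w = false.
Unit clause (r) forces r = true.
Now (NOT r) is unsatisfied and unit — conflict.
Neither q = true nor q = false works.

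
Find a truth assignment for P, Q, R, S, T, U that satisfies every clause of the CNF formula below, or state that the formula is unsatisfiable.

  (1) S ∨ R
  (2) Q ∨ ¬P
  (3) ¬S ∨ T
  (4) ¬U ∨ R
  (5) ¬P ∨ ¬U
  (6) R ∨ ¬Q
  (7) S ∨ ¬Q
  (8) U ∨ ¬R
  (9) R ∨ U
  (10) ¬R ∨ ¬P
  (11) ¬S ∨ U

Branch on S: set S = True.
The clause (T) is unit, so T = True.
The clause (U) is unit, so U = True.
The clause (R) is unit, so R = True.
The clause (¬P) is unit, so P = False.
All clauses hold; Q can take either value.

P: False, Q: True, R: True, S: True, T: True, U: True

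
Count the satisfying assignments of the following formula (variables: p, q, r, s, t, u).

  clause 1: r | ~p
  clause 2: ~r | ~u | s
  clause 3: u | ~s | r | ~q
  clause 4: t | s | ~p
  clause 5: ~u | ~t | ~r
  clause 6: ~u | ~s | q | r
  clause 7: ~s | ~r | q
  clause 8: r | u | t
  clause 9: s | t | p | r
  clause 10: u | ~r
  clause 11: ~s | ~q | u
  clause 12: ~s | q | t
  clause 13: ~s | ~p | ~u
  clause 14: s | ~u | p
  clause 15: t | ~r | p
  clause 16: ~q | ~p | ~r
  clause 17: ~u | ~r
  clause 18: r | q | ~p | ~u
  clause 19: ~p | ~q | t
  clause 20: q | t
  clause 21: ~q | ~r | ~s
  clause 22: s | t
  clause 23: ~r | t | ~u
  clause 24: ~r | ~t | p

5

There are 2^6 = 64 truth assignments over (p, q, r, s, t, u).
Split on t. With t = 1, the clauses containing t are satisfied and ~t drops from the rest; 4 of the 2^5 = 32 assignments to the other variables satisfy what remains.
With t = 0, by the same count on the reduced clause set, 1 assignment works.
(One model: p=F, q=F, r=F, s=F, t=T, u=F.)
Total: 4 + 1 = 5.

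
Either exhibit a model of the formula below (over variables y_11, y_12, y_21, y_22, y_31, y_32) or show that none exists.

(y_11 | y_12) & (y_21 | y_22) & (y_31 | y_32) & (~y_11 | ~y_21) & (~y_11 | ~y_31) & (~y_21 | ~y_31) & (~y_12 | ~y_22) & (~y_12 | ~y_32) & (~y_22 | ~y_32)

UNSATISFIABLE

Try y_11 = 1.
(~y_21) alone gives y_21 = 0.
(y_22) alone gives y_22 = 1.
(~y_31) alone gives y_31 = 0.
(y_32) alone gives y_32 = 1.
Now (~y_32) is unsatisfied and unit — conflict.
Undo y_11 and try y_11 = 0.
(y_12) alone gives y_12 = 1.
(~y_22) alone gives y_22 = 0.
(y_21) alone gives y_21 = 1.
(~y_31) alone gives y_31 = 0.
(y_32) alone gives y_32 = 1.
Now (~y_32) is unsatisfied and unit — conflict.
Neither y_11 = 1 nor y_11 = 0 works.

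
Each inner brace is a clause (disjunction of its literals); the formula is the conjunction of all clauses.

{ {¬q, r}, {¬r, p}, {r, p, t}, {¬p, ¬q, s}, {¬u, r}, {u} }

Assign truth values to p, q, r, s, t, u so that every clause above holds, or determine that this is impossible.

Unit clause (u) forces u = True.
Unit clause (r) forces r = True.
Unit clause (p) forces p = True.
Case q = False:
No clause remains; s, t are free.

p ↦ True,  q ↦ False,  r ↦ True,  s ↦ False,  t ↦ False,  u ↦ True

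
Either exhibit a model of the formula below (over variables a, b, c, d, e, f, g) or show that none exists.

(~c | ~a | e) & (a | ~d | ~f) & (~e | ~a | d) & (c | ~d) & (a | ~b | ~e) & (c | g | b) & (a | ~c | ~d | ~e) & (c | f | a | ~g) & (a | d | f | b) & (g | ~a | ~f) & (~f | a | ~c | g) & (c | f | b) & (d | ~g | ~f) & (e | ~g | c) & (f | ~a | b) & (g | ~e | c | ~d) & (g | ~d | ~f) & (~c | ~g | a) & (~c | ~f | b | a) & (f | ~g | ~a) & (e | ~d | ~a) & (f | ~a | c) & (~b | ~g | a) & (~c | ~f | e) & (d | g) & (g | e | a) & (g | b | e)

a: 1; b: 1; c: 1; d: 1; e: 1; f: 1; g: 1

Try c = 1.
Try a = 1.
(e) alone gives e = 1.
(d) alone gives d = 1.
Try g = 1.
(f) alone gives f = 1.
No clause remains; b is free.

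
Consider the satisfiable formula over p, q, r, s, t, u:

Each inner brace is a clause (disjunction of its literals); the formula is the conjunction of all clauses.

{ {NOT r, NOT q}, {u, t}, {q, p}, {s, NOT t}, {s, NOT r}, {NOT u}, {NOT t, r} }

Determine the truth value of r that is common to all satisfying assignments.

True

Suppose r = false.
The clause (NOT u) is unit, so u = false.
The clause (t) is unit, so t = true.
But (NOT t) is also a unit clause — contradiction.
So every satisfying assignment has r = True.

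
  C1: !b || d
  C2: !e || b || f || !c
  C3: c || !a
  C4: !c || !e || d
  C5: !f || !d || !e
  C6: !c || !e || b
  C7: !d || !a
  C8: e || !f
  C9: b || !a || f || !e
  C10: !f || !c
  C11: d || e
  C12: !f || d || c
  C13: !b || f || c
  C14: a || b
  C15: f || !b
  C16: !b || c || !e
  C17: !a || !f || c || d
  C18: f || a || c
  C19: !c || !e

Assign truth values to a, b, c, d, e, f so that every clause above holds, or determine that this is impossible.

Branch on b: set b = false.
Unit clause (a) forces a = true.
Unit clause (c) forces c = true.
Unit clause (!e) forces e = false.
Unit clause (!d) forces d = false.
That conflicts with the unit clause (d).
Backtrack on b: now try b = true.
Unit clause (d) forces d = true.
Unit clause (!a) forces a = false.
Unit clause (f) forces f = true.
Unit clause (!e) forces e = false.
That conflicts with the unit clause (e).
Both values of b lead to a conflict.

UNSATISFIABLE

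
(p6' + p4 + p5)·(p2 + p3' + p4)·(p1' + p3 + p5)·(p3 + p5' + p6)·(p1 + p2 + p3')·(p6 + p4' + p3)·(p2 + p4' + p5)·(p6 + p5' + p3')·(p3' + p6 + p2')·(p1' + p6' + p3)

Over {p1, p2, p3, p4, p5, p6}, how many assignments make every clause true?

14

There are 2^6 = 64 truth assignments over (p1, p2, p3, p4, p5, p6).
Split on p4. With p4 = 1, the clauses containing p4 are satisfied and p4' drops from the rest; 8 of the 2^5 = 32 assignments to the other variables satisfy what remains.
With p4 = 0, by the same count on the reduced clause set, 6 assignments work.
Total: 8 + 6 = 14.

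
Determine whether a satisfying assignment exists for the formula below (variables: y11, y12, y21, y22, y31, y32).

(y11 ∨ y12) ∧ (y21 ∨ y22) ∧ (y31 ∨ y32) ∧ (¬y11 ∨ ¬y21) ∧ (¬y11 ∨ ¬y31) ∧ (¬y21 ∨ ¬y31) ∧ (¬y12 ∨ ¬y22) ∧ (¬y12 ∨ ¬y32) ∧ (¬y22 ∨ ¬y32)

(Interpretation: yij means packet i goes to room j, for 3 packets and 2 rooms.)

Try y11 = True.
The clause (¬y21) is unit, so y21 = False.
The clause (y22) is unit, so y22 = True.
The clause (¬y31) is unit, so y31 = False.
The clause (y32) is unit, so y32 = True.
That conflicts with the unit clause (¬y32).
Backtrack on y11: now try y11 = False.
The clause (y12) is unit, so y12 = True.
The clause (¬y22) is unit, so y22 = False.
The clause (y21) is unit, so y21 = True.
The clause (¬y31) is unit, so y31 = False.
The clause (y32) is unit, so y32 = True.
That conflicts with the unit clause (¬y32).
Neither y11 = True nor y11 = False works.
No assignment satisfies every clause.

No, unsatisfiable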